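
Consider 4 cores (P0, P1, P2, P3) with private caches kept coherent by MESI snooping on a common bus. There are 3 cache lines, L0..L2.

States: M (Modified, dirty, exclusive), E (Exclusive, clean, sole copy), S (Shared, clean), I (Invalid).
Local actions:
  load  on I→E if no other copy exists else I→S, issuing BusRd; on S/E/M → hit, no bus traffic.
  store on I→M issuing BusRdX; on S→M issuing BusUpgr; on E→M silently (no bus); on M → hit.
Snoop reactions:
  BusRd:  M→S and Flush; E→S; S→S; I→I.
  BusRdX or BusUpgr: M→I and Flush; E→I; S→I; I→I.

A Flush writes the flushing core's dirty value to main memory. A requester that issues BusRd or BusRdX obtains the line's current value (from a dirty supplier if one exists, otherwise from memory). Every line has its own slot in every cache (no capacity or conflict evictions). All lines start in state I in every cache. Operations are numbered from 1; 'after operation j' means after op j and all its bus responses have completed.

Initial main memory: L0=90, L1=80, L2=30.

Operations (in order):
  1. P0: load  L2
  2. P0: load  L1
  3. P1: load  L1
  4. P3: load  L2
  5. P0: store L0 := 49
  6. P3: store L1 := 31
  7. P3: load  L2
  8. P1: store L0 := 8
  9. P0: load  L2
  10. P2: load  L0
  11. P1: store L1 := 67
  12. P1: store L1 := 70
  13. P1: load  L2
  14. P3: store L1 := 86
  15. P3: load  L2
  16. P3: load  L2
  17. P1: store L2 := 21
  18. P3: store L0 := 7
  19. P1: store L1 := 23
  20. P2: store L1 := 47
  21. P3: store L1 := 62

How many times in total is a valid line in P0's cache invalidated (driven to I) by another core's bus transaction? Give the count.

invalidations = 3

  op1 P0: load  L2 → E/I/I/I on L2; bus BusRd; mem=30
  op2 P0: load  L1 → E/I/I/I on L1; bus BusRd; mem=80
  op3 P1: load  L1 → S/S/I/I on L1; bus BusRd; mem=80
  op4 P3: load  L2 → S/I/I/S on L2; bus BusRd; mem=30
  op5 P0: store L0 := 49 → M/I/I/I on L0; bus BusRdX; mem=90
  op6 P3: store L1 := 31 → I/I/I/M on L1; bus BusRdX; mem=80
  op7 P3: load  L2 → S/I/I/S on L2; bus (none); mem=30
  op8 P1: store L0 := 8 → I/M/I/I on L0; bus BusRdX Flush; mem=49
  op9 P0: load  L2 → S/I/I/S on L2; bus (none); mem=30
  op10 P2: load  L0 → I/S/S/I on L0; bus BusRd Flush; mem=8
  op11 P1: store L1 := 67 → I/M/I/I on L1; bus BusRdX Flush; mem=31
  op12 P1: store L1 := 70 → I/M/I/I on L1; bus (none); mem=31
  op13 P1: load  L2 → S/S/I/S on L2; bus BusRd; mem=30
  op14 P3: store L1 := 86 → I/I/I/M on L1; bus BusRdX Flush; mem=70
  op15 P3: load  L2 → S/S/I/S on L2; bus (none); mem=30
  op16 P3: load  L2 → S/S/I/S on L2; bus (none); mem=30
  op17 P1: store L2 := 21 → I/M/I/I on L2; bus BusUpgr; mem=30
  op18 P3: store L0 := 7 → I/I/I/M on L0; bus BusRdX; mem=8
  op19 P1: store L1 := 23 → I/M/I/I on L1; bus BusRdX Flush; mem=86
  op20 P2: store L1 := 47 → I/I/M/I on L1; bus BusRdX Flush; mem=23
  op21 P3: store L1 := 62 → I/I/I/M on L1; bus BusRdX Flush; mem=47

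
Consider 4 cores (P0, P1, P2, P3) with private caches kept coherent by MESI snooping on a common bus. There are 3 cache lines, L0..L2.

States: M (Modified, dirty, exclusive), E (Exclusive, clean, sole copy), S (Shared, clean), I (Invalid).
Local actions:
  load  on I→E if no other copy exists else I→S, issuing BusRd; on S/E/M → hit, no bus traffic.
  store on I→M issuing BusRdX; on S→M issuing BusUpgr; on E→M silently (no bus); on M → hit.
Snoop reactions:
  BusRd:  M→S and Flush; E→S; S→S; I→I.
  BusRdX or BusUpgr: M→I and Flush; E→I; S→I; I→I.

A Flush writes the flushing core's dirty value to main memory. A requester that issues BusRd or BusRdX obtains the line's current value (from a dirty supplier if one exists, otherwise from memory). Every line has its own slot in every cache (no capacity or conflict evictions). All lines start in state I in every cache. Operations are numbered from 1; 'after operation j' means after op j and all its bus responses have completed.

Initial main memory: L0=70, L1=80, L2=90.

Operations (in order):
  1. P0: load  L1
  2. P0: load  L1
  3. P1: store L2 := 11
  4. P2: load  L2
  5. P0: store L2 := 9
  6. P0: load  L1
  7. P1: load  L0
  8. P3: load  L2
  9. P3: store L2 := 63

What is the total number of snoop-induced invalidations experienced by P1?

step 1: P0: load  L1  ⟶  EIII  (L1)  txn=BusRd  M[L1]=80
step 2: P0: load  L1  ⟶  EIII  (L1)  txn=∅  M[L1]=80
step 3: P1: store L2 := 11  ⟶  IMII  (L2)  txn=BusRdX  M[L2]=90
step 4: P2: load  L2  ⟶  ISSI  (L2)  txn=BusRd+Flush  M[L2]=11
step 5: P0: store L2 := 9  ⟶  MIII  (L2)  txn=BusRdX  M[L2]=11
step 6: P0: load  L1  ⟶  EIII  (L1)  txn=∅  M[L1]=80
step 7: P1: load  L0  ⟶  IEII  (L0)  txn=BusRd  M[L0]=70
step 8: P3: load  L2  ⟶  SIIS  (L2)  txn=BusRd+Flush  M[L2]=9
step 9: P3: store L2 := 63  ⟶  IIIM  (L2)  txn=BusUpgr  M[L2]=9

invalidations = 1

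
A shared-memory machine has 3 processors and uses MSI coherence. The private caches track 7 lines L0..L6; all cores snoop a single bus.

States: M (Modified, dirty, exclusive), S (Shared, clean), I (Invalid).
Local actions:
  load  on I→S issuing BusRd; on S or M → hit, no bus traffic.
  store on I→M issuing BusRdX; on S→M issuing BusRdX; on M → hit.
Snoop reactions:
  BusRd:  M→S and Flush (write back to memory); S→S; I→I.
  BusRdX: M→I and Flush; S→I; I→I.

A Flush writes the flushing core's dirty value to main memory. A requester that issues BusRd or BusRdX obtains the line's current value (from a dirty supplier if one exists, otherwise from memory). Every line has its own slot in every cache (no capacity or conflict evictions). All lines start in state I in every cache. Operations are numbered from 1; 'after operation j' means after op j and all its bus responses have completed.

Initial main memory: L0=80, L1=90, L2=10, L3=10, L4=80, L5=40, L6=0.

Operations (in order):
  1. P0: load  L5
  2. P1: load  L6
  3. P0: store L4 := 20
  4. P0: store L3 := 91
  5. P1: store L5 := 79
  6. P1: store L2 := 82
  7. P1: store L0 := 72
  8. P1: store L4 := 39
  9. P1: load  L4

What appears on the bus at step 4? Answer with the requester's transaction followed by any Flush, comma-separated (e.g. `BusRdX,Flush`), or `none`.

[1] P0: load  L5 | P0:S(40), P1:I, P2:I | bus: BusRd
[2] P1: load  L6 | P0:I, P1:S(0), P2:I | bus: BusRd
[3] P0: store L4 := 20 | P0:M(20), P1:I, P2:I | bus: BusRdX
[4] P0: store L3 := 91 | P0:M(91), P1:I, P2:I | bus: BusRdX
[5] P1: store L5 := 79 | P0:I, P1:M(79), P2:I | bus: BusRdX
[6] P1: store L2 := 82 | P0:I, P1:M(82), P2:I | bus: BusRdX
[7] P1: store L0 := 72 | P0:I, P1:M(72), P2:I | bus: BusRdX
[8] P1: store L4 := 39 | P0:I, P1:M(39), P2:I | bus: BusRdX,Flush
[9] P1: load  L4 | P0:I, P1:M(39), P2:I | bus: none

bus = BusRdX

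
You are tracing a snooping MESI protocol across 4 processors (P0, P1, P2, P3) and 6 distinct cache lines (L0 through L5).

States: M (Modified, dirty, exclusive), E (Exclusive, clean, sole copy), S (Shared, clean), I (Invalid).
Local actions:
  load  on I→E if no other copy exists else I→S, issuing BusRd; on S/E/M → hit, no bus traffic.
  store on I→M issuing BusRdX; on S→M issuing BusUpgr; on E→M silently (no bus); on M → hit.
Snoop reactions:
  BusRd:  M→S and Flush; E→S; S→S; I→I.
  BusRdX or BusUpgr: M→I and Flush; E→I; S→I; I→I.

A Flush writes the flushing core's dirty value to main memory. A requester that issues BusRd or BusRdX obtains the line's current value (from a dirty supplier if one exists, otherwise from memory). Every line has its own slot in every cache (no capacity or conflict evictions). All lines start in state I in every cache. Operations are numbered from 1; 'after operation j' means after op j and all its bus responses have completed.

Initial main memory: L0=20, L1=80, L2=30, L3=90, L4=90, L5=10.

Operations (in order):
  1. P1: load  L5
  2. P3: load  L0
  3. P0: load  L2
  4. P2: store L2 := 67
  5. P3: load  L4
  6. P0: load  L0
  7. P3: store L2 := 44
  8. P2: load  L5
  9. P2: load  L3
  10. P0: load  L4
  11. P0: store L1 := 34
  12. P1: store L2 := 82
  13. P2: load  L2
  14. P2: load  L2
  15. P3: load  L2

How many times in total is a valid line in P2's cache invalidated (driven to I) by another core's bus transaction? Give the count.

  op1 P1: load  L5 → I/E/I/I on L5; bus BusRd; mem=10
  op2 P3: load  L0 → I/I/I/E on L0; bus BusRd; mem=20
  op3 P0: load  L2 → E/I/I/I on L2; bus BusRd; mem=30
  op4 P2: store L2 := 67 → I/I/M/I on L2; bus BusRdX; mem=30
  op5 P3: load  L4 → I/I/I/E on L4; bus BusRd; mem=90
  op6 P0: load  L0 → S/I/I/S on L0; bus BusRd; mem=20
  op7 P3: store L2 := 44 → I/I/I/M on L2; bus BusRdX Flush; mem=67
  op8 P2: load  L5 → I/S/S/I on L5; bus BusRd; mem=10
  op9 P2: load  L3 → I/I/E/I on L3; bus BusRd; mem=90
  op10 P0: load  L4 → S/I/I/S on L4; bus BusRd; mem=90
  op11 P0: store L1 := 34 → M/I/I/I on L1; bus BusRdX; mem=80
  op12 P1: store L2 := 82 → I/M/I/I on L2; bus BusRdX Flush; mem=44
  op13 P2: load  L2 → I/S/S/I on L2; bus BusRd Flush; mem=82
  op14 P2: load  L2 → I/S/S/I on L2; bus (none); mem=82
  op15 P3: load  L2 → I/S/S/S on L2; bus BusRd; mem=82

invalidations = 1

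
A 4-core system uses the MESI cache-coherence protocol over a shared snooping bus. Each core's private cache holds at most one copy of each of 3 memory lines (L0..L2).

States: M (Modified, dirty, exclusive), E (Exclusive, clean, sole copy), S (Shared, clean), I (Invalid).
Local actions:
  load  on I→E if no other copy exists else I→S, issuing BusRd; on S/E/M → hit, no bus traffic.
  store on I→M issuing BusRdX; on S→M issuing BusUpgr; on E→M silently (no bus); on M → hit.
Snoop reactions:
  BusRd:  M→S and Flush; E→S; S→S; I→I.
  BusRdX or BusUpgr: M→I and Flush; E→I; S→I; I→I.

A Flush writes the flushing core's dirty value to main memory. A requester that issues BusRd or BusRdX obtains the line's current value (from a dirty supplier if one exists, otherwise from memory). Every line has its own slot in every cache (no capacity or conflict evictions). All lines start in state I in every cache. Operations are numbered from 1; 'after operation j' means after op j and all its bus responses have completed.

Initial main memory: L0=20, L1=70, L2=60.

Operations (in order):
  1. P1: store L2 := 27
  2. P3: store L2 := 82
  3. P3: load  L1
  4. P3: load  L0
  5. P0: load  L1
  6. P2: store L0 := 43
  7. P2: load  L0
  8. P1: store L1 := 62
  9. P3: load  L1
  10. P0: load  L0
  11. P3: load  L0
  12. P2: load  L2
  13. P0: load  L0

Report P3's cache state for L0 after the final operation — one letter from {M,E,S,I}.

state = S

step 1: P1: store L2 := 27  ⟶  IMII  (L2)  txn=BusRdX  M[L2]=60
step 2: P3: store L2 := 82  ⟶  IIIM  (L2)  txn=BusRdX+Flush  M[L2]=27
step 3: P3: load  L1  ⟶  IIIE  (L1)  txn=BusRd  M[L1]=70
step 4: P3: load  L0  ⟶  IIIE  (L0)  txn=BusRd  M[L0]=20
step 5: P0: load  L1  ⟶  SIIS  (L1)  txn=BusRd  M[L1]=70
step 6: P2: store L0 := 43  ⟶  IIMI  (L0)  txn=BusRdX  M[L0]=20
step 7: P2: load  L0  ⟶  IIMI  (L0)  txn=∅  M[L0]=20
step 8: P1: store L1 := 62  ⟶  IMII  (L1)  txn=BusRdX  M[L1]=70
step 9: P3: load  L1  ⟶  ISIS  (L1)  txn=BusRd+Flush  M[L1]=62
step 10: P0: load  L0  ⟶  SISI  (L0)  txn=BusRd+Flush  M[L0]=43
step 11: P3: load  L0  ⟶  SISS  (L0)  txn=BusRd  M[L0]=43
step 12: P2: load  L2  ⟶  IISS  (L2)  txn=BusRd+Flush  M[L2]=82
step 13: P0: load  L0  ⟶  SISS  (L0)  txn=∅  M[L0]=43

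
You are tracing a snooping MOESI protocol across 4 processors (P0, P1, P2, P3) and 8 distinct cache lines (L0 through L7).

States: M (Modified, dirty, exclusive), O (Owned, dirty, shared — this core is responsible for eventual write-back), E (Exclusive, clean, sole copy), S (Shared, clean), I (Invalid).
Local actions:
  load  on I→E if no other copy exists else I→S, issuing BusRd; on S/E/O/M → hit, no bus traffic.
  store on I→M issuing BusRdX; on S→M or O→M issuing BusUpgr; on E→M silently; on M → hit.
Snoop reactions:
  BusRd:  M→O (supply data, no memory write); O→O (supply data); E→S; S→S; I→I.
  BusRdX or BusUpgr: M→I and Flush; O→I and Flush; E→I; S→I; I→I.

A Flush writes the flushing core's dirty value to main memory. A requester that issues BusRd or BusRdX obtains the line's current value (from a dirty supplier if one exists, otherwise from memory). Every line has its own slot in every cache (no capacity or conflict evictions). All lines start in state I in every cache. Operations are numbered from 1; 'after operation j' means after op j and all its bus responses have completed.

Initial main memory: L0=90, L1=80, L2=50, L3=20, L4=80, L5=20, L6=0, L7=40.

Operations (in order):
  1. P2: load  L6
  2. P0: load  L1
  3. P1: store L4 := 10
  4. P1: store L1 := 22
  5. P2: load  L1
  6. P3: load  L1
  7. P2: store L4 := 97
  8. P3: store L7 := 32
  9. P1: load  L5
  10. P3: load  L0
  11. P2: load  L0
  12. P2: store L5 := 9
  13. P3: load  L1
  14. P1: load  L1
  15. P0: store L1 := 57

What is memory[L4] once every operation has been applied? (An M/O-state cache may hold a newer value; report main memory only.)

1. P2: load  L6  bus=[BusRd]  L6: P0=I P1=I P2=E P3=I  mem[L6]=0
2. P0: load  L1  bus=[BusRd]  L1: P0=E P1=I P2=I P3=I  mem[L1]=80
3. P1: store L4 := 10  bus=[BusRdX]  L4: P0=I P1=M P2=I P3=I  mem[L4]=80
4. P1: store L1 := 22  bus=[BusRdX]  L1: P0=I P1=M P2=I P3=I  mem[L1]=80
5. P2: load  L1  bus=[BusRd]  L1: P0=I P1=O P2=S P3=I  mem[L1]=80
6. P3: load  L1  bus=[BusRd]  L1: P0=I P1=O P2=S P3=S  mem[L1]=80
7. P2: store L4 := 97  bus=[BusRdX,Flush]  L4: P0=I P1=I P2=M P3=I  mem[L4]=10
8. P3: store L7 := 32  bus=[BusRdX]  L7: P0=I P1=I P2=I P3=M  mem[L7]=40
9. P1: load  L5  bus=[BusRd]  L5: P0=I P1=E P2=I P3=I  mem[L5]=20
10. P3: load  L0  bus=[BusRd]  L0: P0=I P1=I P2=I P3=E  mem[L0]=90
11. P2: load  L0  bus=[BusRd]  L0: P0=I P1=I P2=S P3=S  mem[L0]=90
12. P2: store L5 := 9  bus=[BusRdX]  L5: P0=I P1=I P2=M P3=I  mem[L5]=20
13. P3: load  L1  bus=[-]  L1: P0=I P1=O P2=S P3=S  mem[L1]=80
14. P1: load  L1  bus=[-]  L1: P0=I P1=O P2=S P3=S  mem[L1]=80
15. P0: store L1 := 57  bus=[BusRdX,Flush]  L1: P0=M P1=I P2=I P3=I  mem[L1]=22

memory[L4] = 10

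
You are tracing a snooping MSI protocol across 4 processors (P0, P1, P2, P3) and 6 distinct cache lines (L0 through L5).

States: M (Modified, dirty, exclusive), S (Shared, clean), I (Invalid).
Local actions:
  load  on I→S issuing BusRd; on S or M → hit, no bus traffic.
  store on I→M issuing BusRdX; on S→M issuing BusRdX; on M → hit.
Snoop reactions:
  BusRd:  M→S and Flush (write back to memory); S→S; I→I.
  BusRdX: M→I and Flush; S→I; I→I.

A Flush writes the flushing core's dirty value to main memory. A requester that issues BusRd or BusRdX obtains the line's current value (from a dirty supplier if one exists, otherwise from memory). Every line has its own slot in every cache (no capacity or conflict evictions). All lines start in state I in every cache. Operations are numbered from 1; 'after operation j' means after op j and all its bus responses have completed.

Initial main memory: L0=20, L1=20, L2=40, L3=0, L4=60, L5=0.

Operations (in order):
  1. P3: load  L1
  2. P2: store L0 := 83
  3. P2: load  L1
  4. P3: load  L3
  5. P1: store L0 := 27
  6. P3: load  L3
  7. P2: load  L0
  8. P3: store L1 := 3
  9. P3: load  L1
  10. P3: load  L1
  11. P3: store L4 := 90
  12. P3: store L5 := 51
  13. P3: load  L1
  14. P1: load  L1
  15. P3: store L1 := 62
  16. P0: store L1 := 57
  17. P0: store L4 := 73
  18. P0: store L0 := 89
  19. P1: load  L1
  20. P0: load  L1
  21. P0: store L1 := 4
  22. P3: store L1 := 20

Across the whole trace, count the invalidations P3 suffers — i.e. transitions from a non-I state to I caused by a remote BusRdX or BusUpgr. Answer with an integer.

invalidations = 2

1. P3: load  L1  bus=[BusRd]  L1: P0=I P1=I P2=I P3=S  mem[L1]=20
2. P2: store L0 := 83  bus=[BusRdX]  L0: P0=I P1=I P2=M P3=I  mem[L0]=20
3. P2: load  L1  bus=[BusRd]  L1: P0=I P1=I P2=S P3=S  mem[L1]=20
4. P3: load  L3  bus=[BusRd]  L3: P0=I P1=I P2=I P3=S  mem[L3]=0
5. P1: store L0 := 27  bus=[BusRdX,Flush]  L0: P0=I P1=M P2=I P3=I  mem[L0]=83
6. P3: load  L3  bus=[-]  L3: P0=I P1=I P2=I P3=S  mem[L3]=0
7. P2: load  L0  bus=[BusRd,Flush]  L0: P0=I P1=S P2=S P3=I  mem[L0]=27
8. P3: store L1 := 3  bus=[BusRdX]  L1: P0=I P1=I P2=I P3=M  mem[L1]=20
9. P3: load  L1  bus=[-]  L1: P0=I P1=I P2=I P3=M  mem[L1]=20
10. P3: load  L1  bus=[-]  L1: P0=I P1=I P2=I P3=M  mem[L1]=20
11. P3: store L4 := 90  bus=[BusRdX]  L4: P0=I P1=I P2=I P3=M  mem[L4]=60
12. P3: store L5 := 51  bus=[BusRdX]  L5: P0=I P1=I P2=I P3=M  mem[L5]=0
13. P3: load  L1  bus=[-]  L1: P0=I P1=I P2=I P3=M  mem[L1]=20
14. P1: load  L1  bus=[BusRd,Flush]  L1: P0=I P1=S P2=I P3=S  mem[L1]=3
15. P3: store L1 := 62  bus=[BusRdX]  L1: P0=I P1=I P2=I P3=M  mem[L1]=3
16. P0: store L1 := 57  bus=[BusRdX,Flush]  L1: P0=M P1=I P2=I P3=I  mem[L1]=62
17. P0: store L4 := 73  bus=[BusRdX,Flush]  L4: P0=M P1=I P2=I P3=I  mem[L4]=90
18. P0: store L0 := 89  bus=[BusRdX]  L0: P0=M P1=I P2=I P3=I  mem[L0]=27
19. P1: load  L1  bus=[BusRd,Flush]  L1: P0=S P1=S P2=I P3=I  mem[L1]=57
20. P0: load  L1  bus=[-]  L1: P0=S P1=S P2=I P3=I  mem[L1]=57
21. P0: store L1 := 4  bus=[BusRdX]  L1: P0=M P1=I P2=I P3=I  mem[L1]=57
22. P3: store L1 := 20  bus=[BusRdX,Flush]  L1: P0=I P1=I P2=I P3=M  mem[L1]=4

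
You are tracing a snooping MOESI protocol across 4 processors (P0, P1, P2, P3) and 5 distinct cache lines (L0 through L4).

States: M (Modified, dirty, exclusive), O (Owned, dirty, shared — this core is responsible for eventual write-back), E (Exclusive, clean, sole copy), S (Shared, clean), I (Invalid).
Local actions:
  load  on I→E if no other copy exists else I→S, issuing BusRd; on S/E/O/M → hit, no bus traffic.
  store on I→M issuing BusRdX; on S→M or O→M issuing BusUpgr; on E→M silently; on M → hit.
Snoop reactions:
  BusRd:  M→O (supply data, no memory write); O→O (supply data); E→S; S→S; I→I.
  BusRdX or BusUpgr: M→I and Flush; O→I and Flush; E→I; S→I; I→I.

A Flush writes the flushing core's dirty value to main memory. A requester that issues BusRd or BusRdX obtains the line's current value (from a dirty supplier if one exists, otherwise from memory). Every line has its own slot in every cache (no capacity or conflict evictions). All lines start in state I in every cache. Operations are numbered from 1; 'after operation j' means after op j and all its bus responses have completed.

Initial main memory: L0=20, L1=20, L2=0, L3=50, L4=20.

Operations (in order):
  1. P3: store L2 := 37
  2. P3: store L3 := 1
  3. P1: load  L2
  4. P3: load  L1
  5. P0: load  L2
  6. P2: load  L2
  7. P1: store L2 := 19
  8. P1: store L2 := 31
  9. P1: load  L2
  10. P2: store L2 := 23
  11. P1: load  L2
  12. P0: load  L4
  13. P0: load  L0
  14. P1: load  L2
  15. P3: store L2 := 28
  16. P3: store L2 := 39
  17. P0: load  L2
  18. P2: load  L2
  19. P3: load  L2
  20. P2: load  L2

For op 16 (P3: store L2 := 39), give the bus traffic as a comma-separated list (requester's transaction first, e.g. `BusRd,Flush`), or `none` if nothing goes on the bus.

bus = none

[1] P3: store L2 := 37 | P0:I, P1:I, P2:I, P3:M(37) | bus: BusRdX
[2] P3: store L3 := 1 | P0:I, P1:I, P2:I, P3:M(1) | bus: BusRdX
[3] P1: load  L2 | P0:I, P1:S(37), P2:I, P3:O(37) | bus: BusRd
[4] P3: load  L1 | P0:I, P1:I, P2:I, P3:E(20) | bus: BusRd
[5] P0: load  L2 | P0:S(37), P1:S(37), P2:I, P3:O(37) | bus: BusRd
[6] P2: load  L2 | P0:S(37), P1:S(37), P2:S(37), P3:O(37) | bus: BusRd
[7] P1: store L2 := 19 | P0:I, P1:M(19), P2:I, P3:I | bus: BusUpgr,Flush
[8] P1: store L2 := 31 | P0:I, P1:M(31), P2:I, P3:I | bus: none
[9] P1: load  L2 | P0:I, P1:M(31), P2:I, P3:I | bus: none
[10] P2: store L2 := 23 | P0:I, P1:I, P2:M(23), P3:I | bus: BusRdX,Flush
[11] P1: load  L2 | P0:I, P1:S(23), P2:O(23), P3:I | bus: BusRd
[12] P0: load  L4 | P0:E(20), P1:I, P2:I, P3:I | bus: BusRd
[13] P0: load  L0 | P0:E(20), P1:I, P2:I, P3:I | bus: BusRd
[14] P1: load  L2 | P0:I, P1:S(23), P2:O(23), P3:I | bus: none
[15] P3: store L2 := 28 | P0:I, P1:I, P2:I, P3:M(28) | bus: BusRdX,Flush
[16] P3: store L2 := 39 | P0:I, P1:I, P2:I, P3:M(39) | bus: none
[17] P0: load  L2 | P0:S(39), P1:I, P2:I, P3:O(39) | bus: BusRd
[18] P2: load  L2 | P0:S(39), P1:I, P2:S(39), P3:O(39) | bus: BusRd
[19] P3: load  L2 | P0:S(39), P1:I, P2:S(39), P3:O(39) | bus: none
[20] P2: load  L2 | P0:S(39), P1:I, P2:S(39), P3:O(39) | bus: none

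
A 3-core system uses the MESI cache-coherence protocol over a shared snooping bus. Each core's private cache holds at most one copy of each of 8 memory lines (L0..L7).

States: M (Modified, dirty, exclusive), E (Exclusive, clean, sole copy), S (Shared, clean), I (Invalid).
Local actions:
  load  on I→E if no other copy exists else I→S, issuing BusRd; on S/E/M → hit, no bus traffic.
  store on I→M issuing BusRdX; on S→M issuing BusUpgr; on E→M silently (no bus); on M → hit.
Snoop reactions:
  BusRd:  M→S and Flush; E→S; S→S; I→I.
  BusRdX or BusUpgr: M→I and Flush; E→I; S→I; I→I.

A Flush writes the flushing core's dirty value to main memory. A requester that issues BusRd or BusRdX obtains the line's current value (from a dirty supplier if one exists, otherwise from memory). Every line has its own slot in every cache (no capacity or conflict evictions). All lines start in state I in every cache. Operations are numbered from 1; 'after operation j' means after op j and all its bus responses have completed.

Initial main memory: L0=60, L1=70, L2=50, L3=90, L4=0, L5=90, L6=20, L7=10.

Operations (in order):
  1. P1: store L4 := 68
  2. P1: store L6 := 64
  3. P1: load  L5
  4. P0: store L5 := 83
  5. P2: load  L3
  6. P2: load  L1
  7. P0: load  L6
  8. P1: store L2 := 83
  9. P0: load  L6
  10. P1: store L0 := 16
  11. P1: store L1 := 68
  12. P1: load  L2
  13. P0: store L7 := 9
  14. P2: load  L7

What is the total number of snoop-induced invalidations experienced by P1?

invalidations = 1

[1] P1: store L4 := 68 | P0:I, P1:M(68), P2:I | bus: BusRdX
[2] P1: store L6 := 64 | P0:I, P1:M(64), P2:I | bus: BusRdX
[3] P1: load  L5 | P0:I, P1:E(90), P2:I | bus: BusRd
[4] P0: store L5 := 83 | P0:M(83), P1:I, P2:I | bus: BusRdX
[5] P2: load  L3 | P0:I, P1:I, P2:E(90) | bus: BusRd
[6] P2: load  L1 | P0:I, P1:I, P2:E(70) | bus: BusRd
[7] P0: load  L6 | P0:S(64), P1:S(64), P2:I | bus: BusRd,Flush
[8] P1: store L2 := 83 | P0:I, P1:M(83), P2:I | bus: BusRdX
[9] P0: load  L6 | P0:S(64), P1:S(64), P2:I | bus: none
[10] P1: store L0 := 16 | P0:I, P1:M(16), P2:I | bus: BusRdX
[11] P1: store L1 := 68 | P0:I, P1:M(68), P2:I | bus: BusRdX
[12] P1: load  L2 | P0:I, P1:M(83), P2:I | bus: none
[13] P0: store L7 := 9 | P0:M(9), P1:I, P2:I | bus: BusRdX
[14] P2: load  L7 | P0:S(9), P1:I, P2:S(9) | bus: BusRd,Flush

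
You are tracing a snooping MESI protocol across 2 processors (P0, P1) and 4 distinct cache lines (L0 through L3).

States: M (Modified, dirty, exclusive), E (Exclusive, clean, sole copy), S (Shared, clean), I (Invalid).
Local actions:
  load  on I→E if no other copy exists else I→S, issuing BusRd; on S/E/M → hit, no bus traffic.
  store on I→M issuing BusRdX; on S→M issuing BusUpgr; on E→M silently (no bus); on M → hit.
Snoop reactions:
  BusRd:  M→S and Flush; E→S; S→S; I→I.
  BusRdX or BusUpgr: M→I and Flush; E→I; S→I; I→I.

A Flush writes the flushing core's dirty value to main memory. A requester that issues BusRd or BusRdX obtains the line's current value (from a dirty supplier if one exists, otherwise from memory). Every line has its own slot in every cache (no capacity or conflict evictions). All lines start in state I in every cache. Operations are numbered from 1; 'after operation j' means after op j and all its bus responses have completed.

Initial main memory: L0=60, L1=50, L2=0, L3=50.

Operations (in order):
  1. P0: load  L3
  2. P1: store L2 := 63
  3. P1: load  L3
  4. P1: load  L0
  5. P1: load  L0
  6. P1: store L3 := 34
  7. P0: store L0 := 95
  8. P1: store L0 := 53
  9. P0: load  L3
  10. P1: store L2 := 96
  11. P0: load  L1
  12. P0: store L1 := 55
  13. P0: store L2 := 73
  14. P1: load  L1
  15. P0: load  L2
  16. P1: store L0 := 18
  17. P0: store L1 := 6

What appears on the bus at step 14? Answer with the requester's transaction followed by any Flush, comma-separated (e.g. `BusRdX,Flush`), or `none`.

bus = BusRd,Flush

step 1: P0: load  L3  ⟶  EI  (L3)  txn=BusRd  M[L3]=50
step 2: P1: store L2 := 63  ⟶  IM  (L2)  txn=BusRdX  M[L2]=0
step 3: P1: load  L3  ⟶  SS  (L3)  txn=BusRd  M[L3]=50
step 4: P1: load  L0  ⟶  IE  (L0)  txn=BusRd  M[L0]=60
step 5: P1: load  L0  ⟶  IE  (L0)  txn=∅  M[L0]=60
step 6: P1: store L3 := 34  ⟶  IM  (L3)  txn=BusUpgr  M[L3]=50
step 7: P0: store L0 := 95  ⟶  MI  (L0)  txn=BusRdX  M[L0]=60
step 8: P1: store L0 := 53  ⟶  IM  (L0)  txn=BusRdX+Flush  M[L0]=95
step 9: P0: load  L3  ⟶  SS  (L3)  txn=BusRd+Flush  M[L3]=34
step 10: P1: store L2 := 96  ⟶  IM  (L2)  txn=∅  M[L2]=0
step 11: P0: load  L1  ⟶  EI  (L1)  txn=BusRd  M[L1]=50
step 12: P0: store L1 := 55  ⟶  MI  (L1)  txn=∅  M[L1]=50
step 13: P0: store L2 := 73  ⟶  MI  (L2)  txn=BusRdX+Flush  M[L2]=96
step 14: P1: load  L1  ⟶  SS  (L1)  txn=BusRd+Flush  M[L1]=55
step 15: P0: load  L2  ⟶  MI  (L2)  txn=∅  M[L2]=96
step 16: P1: store L0 := 18  ⟶  IM  (L0)  txn=∅  M[L0]=95
step 17: P0: store L1 := 6  ⟶  MI  (L1)  txn=BusUpgr  M[L1]=55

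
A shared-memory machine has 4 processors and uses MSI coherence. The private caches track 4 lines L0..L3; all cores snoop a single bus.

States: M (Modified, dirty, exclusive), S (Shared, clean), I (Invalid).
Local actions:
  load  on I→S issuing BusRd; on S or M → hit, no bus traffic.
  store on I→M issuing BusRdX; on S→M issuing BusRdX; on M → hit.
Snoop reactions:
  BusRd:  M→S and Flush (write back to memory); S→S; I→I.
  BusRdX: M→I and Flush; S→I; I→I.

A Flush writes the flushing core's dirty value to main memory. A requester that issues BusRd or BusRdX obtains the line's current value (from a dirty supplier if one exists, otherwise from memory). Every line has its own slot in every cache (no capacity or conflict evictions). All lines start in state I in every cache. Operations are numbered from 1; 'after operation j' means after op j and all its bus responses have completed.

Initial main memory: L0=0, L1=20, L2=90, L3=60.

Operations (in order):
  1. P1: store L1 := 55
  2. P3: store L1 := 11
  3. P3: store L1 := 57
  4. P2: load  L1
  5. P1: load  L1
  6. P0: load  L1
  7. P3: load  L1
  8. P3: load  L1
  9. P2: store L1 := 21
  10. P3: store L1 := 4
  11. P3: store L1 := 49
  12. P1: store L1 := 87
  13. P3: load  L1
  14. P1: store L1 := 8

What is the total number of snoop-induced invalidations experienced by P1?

  op1 P1: store L1 := 55 → I/M/I/I on L1; bus BusRdX; mem=20
  op2 P3: store L1 := 11 → I/I/I/M on L1; bus BusRdX Flush; mem=55
  op3 P3: store L1 := 57 → I/I/I/M on L1; bus (none); mem=55
  op4 P2: load  L1 → I/I/S/S on L1; bus BusRd Flush; mem=57
  op5 P1: load  L1 → I/S/S/S on L1; bus BusRd; mem=57
  op6 P0: load  L1 → S/S/S/S on L1; bus BusRd; mem=57
  op7 P3: load  L1 → S/S/S/S on L1; bus (none); mem=57
  op8 P3: load  L1 → S/S/S/S on L1; bus (none); mem=57
  op9 P2: store L1 := 21 → I/I/M/I on L1; bus BusRdX; mem=57
  op10 P3: store L1 := 4 → I/I/I/M on L1; bus BusRdX Flush; mem=21
  op11 P3: store L1 := 49 → I/I/I/M on L1; bus (none); mem=21
  op12 P1: store L1 := 87 → I/M/I/I on L1; bus BusRdX Flush; mem=49
  op13 P3: load  L1 → I/S/I/S on L1; bus BusRd Flush; mem=87
  op14 P1: store L1 := 8 → I/M/I/I on L1; bus BusRdX; mem=87

invalidations = 2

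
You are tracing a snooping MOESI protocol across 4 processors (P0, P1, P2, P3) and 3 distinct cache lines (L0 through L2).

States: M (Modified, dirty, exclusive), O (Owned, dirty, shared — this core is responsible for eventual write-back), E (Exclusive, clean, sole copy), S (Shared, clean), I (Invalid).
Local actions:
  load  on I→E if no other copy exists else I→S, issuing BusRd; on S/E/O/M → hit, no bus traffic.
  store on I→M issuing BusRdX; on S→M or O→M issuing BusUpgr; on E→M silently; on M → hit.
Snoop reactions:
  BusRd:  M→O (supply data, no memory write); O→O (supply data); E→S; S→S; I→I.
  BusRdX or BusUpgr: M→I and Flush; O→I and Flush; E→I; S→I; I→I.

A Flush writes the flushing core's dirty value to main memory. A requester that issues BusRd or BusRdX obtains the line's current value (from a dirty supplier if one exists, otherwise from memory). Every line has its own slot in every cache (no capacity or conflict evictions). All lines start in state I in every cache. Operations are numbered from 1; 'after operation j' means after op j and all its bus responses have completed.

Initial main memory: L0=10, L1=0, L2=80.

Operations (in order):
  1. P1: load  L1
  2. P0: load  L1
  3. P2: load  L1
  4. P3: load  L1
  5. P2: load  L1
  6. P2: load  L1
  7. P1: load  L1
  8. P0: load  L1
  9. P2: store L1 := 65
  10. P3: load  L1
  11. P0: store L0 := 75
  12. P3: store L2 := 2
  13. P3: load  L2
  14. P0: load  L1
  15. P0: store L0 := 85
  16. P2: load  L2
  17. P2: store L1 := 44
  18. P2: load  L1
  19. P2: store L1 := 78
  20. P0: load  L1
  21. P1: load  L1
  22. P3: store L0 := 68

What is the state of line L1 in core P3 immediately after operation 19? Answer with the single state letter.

state = I

step 1: P1: load  L1  ⟶  IEII  (L1)  txn=BusRd  M[L1]=0
step 2: P0: load  L1  ⟶  SSII  (L1)  txn=BusRd  M[L1]=0
step 3: P2: load  L1  ⟶  SSSI  (L1)  txn=BusRd  M[L1]=0
step 4: P3: load  L1  ⟶  SSSS  (L1)  txn=BusRd  M[L1]=0
step 5: P2: load  L1  ⟶  SSSS  (L1)  txn=∅  M[L1]=0
step 6: P2: load  L1  ⟶  SSSS  (L1)  txn=∅  M[L1]=0
step 7: P1: load  L1  ⟶  SSSS  (L1)  txn=∅  M[L1]=0
step 8: P0: load  L1  ⟶  SSSS  (L1)  txn=∅  M[L1]=0
step 9: P2: store L1 := 65  ⟶  IIMI  (L1)  txn=BusUpgr  M[L1]=0
step 10: P3: load  L1  ⟶  IIOS  (L1)  txn=BusRd  M[L1]=0
step 11: P0: store L0 := 75  ⟶  MIII  (L0)  txn=BusRdX  M[L0]=10
step 12: P3: store L2 := 2  ⟶  IIIM  (L2)  txn=BusRdX  M[L2]=80
step 13: P3: load  L2  ⟶  IIIM  (L2)  txn=∅  M[L2]=80
step 14: P0: load  L1  ⟶  SIOS  (L1)  txn=BusRd  M[L1]=0
step 15: P0: store L0 := 85  ⟶  MIII  (L0)  txn=∅  M[L0]=10
step 16: P2: load  L2  ⟶  IISO  (L2)  txn=BusRd  M[L2]=80
step 17: P2: store L1 := 44  ⟶  IIMI  (L1)  txn=BusUpgr  M[L1]=0
step 18: P2: load  L1  ⟶  IIMI  (L1)  txn=∅  M[L1]=0
step 19: P2: store L1 := 78  ⟶  IIMI  (L1)  txn=∅  M[L1]=0
step 20: P0: load  L1  ⟶  SIOI  (L1)  txn=BusRd  M[L1]=0
step 21: P1: load  L1  ⟶  SSOI  (L1)  txn=BusRd  M[L1]=0
step 22: P3: store L0 := 68  ⟶  IIIM  (L0)  txn=BusRdX+Flush  M[L0]=85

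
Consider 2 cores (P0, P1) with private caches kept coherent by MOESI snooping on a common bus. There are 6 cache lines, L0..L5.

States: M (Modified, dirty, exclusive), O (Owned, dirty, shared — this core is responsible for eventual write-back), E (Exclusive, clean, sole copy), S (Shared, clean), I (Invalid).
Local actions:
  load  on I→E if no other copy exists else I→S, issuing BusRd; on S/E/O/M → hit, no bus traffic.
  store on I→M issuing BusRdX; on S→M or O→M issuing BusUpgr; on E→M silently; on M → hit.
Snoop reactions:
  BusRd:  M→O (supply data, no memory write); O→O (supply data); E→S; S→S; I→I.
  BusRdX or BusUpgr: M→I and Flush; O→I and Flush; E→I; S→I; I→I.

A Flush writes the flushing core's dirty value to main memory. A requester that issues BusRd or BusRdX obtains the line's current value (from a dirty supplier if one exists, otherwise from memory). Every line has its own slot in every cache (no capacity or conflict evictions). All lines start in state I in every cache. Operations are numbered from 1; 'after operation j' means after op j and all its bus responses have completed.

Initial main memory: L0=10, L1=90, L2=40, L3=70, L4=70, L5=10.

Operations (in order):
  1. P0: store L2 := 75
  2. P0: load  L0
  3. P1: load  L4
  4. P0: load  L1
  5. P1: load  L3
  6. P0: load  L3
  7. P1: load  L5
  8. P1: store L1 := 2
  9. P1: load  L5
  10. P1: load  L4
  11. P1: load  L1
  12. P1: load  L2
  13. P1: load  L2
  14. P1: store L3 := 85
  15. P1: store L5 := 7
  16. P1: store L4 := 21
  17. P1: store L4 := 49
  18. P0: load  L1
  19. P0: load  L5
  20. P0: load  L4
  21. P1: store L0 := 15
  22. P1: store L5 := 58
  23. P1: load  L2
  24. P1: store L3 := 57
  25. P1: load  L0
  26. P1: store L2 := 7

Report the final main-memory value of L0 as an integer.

  op1 P0: store L2 := 75 → M/I on L2; bus BusRdX; mem=40
  op2 P0: load  L0 → E/I on L0; bus BusRd; mem=10
  op3 P1: load  L4 → I/E on L4; bus BusRd; mem=70
  op4 P0: load  L1 → E/I on L1; bus BusRd; mem=90
  op5 P1: load  L3 → I/E on L3; bus BusRd; mem=70
  op6 P0: load  L3 → S/S on L3; bus BusRd; mem=70
  op7 P1: load  L5 → I/E on L5; bus BusRd; mem=10
  op8 P1: store L1 := 2 → I/M on L1; bus BusRdX; mem=90
  op9 P1: load  L5 → I/E on L5; bus (none); mem=10
  op10 P1: load  L4 → I/E on L4; bus (none); mem=70
  op11 P1: load  L1 → I/M on L1; bus (none); mem=90
  op12 P1: load  L2 → O/S on L2; bus BusRd; mem=40
  op13 P1: load  L2 → O/S on L2; bus (none); mem=40
  op14 P1: store L3 := 85 → I/M on L3; bus BusUpgr; mem=70
  op15 P1: store L5 := 7 → I/M on L5; bus (none); mem=10
  op16 P1: store L4 := 21 → I/M on L4; bus (none); mem=70
  op17 P1: store L4 := 49 → I/M on L4; bus (none); mem=70
  op18 P0: load  L1 → S/O on L1; bus BusRd; mem=90
  op19 P0: load  L5 → S/O on L5; bus BusRd; mem=10
  op20 P0: load  L4 → S/O on L4; bus BusRd; mem=70
  op21 P1: store L0 := 15 → I/M on L0; bus BusRdX; mem=10
  op22 P1: store L5 := 58 → I/M on L5; bus BusUpgr; mem=10
  op23 P1: load  L2 → O/S on L2; bus (none); mem=40
  op24 P1: store L3 := 57 → I/M on L3; bus (none); mem=70
  op25 P1: load  L0 → I/M on L0; bus (none); mem=10
  op26 P1: store L2 := 7 → I/M on L2; bus BusUpgr Flush; mem=75

memory[L0] = 10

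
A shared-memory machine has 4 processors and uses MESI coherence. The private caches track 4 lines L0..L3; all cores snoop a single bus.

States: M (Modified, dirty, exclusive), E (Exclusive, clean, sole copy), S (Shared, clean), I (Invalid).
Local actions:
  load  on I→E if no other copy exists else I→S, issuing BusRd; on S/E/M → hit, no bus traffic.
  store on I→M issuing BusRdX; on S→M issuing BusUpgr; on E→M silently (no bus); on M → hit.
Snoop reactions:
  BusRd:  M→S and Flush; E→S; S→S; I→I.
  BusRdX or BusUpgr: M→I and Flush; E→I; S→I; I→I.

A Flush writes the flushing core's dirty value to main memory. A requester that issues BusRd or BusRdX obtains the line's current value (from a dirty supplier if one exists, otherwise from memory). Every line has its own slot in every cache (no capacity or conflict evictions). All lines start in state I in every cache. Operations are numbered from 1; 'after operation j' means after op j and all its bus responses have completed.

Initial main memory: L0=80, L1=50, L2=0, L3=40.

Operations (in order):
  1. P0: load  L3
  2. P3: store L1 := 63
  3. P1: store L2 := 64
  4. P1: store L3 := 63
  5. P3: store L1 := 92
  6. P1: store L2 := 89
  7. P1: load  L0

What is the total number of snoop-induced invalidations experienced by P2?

[1] P0: load  L3 | P0:E(40), P1:I, P2:I, P3:I | bus: BusRd
[2] P3: store L1 := 63 | P0:I, P1:I, P2:I, P3:M(63) | bus: BusRdX
[3] P1: store L2 := 64 | P0:I, P1:M(64), P2:I, P3:I | bus: BusRdX
[4] P1: store L3 := 63 | P0:I, P1:M(63), P2:I, P3:I | bus: BusRdX
[5] P3: store L1 := 92 | P0:I, P1:I, P2:I, P3:M(92) | bus: none
[6] P1: store L2 := 89 | P0:I, P1:M(89), P2:I, P3:I | bus: none
[7] P1: load  L0 | P0:I, P1:E(80), P2:I, P3:I | bus: BusRd

invalidations = 0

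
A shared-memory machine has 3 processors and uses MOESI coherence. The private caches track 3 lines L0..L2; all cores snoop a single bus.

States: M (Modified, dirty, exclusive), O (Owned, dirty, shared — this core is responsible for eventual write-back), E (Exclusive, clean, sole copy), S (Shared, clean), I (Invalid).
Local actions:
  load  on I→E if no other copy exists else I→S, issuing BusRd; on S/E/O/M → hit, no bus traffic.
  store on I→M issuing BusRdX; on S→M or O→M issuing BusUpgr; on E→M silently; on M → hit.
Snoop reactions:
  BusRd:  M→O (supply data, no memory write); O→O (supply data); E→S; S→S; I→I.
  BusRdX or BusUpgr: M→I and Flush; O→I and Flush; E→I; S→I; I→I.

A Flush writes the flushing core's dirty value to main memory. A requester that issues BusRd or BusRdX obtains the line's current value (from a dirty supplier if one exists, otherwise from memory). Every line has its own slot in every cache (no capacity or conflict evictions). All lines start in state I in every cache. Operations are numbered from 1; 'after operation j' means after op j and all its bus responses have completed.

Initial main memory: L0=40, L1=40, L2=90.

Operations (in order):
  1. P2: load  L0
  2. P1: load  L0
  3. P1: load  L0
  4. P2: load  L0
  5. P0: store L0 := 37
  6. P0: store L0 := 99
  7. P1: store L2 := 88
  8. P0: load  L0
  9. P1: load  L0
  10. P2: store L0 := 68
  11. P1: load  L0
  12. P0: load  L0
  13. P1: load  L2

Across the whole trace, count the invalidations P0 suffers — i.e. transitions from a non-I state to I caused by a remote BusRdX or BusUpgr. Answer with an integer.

[1] P2: load  L0 | P0:I, P1:I, P2:E(40) | bus: BusRd
[2] P1: load  L0 | P0:I, P1:S(40), P2:S(40) | bus: BusRd
[3] P1: load  L0 | P0:I, P1:S(40), P2:S(40) | bus: none
[4] P2: load  L0 | P0:I, P1:S(40), P2:S(40) | bus: none
[5] P0: store L0 := 37 | P0:M(37), P1:I, P2:I | bus: BusRdX
[6] P0: store L0 := 99 | P0:M(99), P1:I, P2:I | bus: none
[7] P1: store L2 := 88 | P0:I, P1:M(88), P2:I | bus: BusRdX
[8] P0: load  L0 | P0:M(99), P1:I, P2:I | bus: none
[9] P1: load  L0 | P0:O(99), P1:S(99), P2:I | bus: BusRd
[10] P2: store L0 := 68 | P0:I, P1:I, P2:M(68) | bus: BusRdX,Flush
[11] P1: load  L0 | P0:I, P1:S(68), P2:O(68) | bus: BusRd
[12] P0: load  L0 | P0:S(68), P1:S(68), P2:O(68) | bus: BusRd
[13] P1: load  L2 | P0:I, P1:M(88), P2:I | bus: none

invalidations = 1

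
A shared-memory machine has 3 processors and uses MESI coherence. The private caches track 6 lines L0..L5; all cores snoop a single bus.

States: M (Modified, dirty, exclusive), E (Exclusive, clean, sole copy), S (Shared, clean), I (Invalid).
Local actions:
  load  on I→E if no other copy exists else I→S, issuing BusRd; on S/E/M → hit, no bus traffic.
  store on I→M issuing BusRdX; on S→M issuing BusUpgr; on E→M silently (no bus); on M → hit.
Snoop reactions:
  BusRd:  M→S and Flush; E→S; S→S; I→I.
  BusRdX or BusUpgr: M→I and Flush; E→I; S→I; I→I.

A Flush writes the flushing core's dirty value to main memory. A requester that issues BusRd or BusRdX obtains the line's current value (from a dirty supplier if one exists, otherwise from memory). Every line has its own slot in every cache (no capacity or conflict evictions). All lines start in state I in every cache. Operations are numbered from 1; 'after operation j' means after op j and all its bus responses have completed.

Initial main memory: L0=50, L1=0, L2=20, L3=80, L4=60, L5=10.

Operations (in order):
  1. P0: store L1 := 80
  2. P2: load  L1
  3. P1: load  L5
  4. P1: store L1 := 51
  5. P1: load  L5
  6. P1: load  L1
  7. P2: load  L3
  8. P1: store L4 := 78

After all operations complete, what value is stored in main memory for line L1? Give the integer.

step 1: P0: store L1 := 80  ⟶  MII  (L1)  txn=BusRdX  M[L1]=0
step 2: P2: load  L1  ⟶  SIS  (L1)  txn=BusRd+Flush  M[L1]=80
step 3: P1: load  L5  ⟶  IEI  (L5)  txn=BusRd  M[L5]=10
step 4: P1: store L1 := 51  ⟶  IMI  (L1)  txn=BusRdX  M[L1]=80
step 5: P1: load  L5  ⟶  IEI  (L5)  txn=∅  M[L5]=10
step 6: P1: load  L1  ⟶  IMI  (L1)  txn=∅  M[L1]=80
step 7: P2: load  L3  ⟶  IIE  (L3)  txn=BusRd  M[L3]=80
step 8: P1: store L4 := 78  ⟶  IMI  (L4)  txn=BusRdX  M[L4]=60

memory[L1] = 80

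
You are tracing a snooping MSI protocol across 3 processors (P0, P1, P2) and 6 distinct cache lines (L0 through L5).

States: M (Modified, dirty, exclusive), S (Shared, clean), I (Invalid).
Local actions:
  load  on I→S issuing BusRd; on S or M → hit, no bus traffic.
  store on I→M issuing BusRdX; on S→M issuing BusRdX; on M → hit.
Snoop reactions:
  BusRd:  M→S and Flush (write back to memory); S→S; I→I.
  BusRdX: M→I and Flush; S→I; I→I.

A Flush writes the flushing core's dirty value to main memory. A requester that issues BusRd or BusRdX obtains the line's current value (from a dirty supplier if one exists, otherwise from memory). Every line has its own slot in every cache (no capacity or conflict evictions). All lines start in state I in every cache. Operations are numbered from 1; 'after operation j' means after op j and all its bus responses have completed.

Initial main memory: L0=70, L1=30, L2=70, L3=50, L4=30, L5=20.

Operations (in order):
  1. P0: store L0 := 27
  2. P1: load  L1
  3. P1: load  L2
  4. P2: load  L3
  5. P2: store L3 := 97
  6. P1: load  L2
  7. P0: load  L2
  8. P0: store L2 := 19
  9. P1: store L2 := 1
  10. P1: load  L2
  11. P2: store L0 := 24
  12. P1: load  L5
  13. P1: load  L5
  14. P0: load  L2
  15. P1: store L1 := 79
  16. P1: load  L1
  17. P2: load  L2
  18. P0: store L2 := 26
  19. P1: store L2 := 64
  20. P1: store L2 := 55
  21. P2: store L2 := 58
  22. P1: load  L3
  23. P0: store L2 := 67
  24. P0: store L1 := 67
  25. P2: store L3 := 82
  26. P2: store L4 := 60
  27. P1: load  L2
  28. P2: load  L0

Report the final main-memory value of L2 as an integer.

1. P0: store L0 := 27  bus=[BusRdX]  L0: P0=M P1=I P2=I  mem[L0]=70
2. P1: load  L1  bus=[BusRd]  L1: P0=I P1=S P2=I  mem[L1]=30
3. P1: load  L2  bus=[BusRd]  L2: P0=I P1=S P2=I  mem[L2]=70
4. P2: load  L3  bus=[BusRd]  L3: P0=I P1=I P2=S  mem[L3]=50
5. P2: store L3 := 97  bus=[BusRdX]  L3: P0=I P1=I P2=M  mem[L3]=50
6. P1: load  L2  bus=[-]  L2: P0=I P1=S P2=I  mem[L2]=70
7. P0: load  L2  bus=[BusRd]  L2: P0=S P1=S P2=I  mem[L2]=70
8. P0: store L2 := 19  bus=[BusRdX]  L2: P0=M P1=I P2=I  mem[L2]=70
9. P1: store L2 := 1  bus=[BusRdX,Flush]  L2: P0=I P1=M P2=I  mem[L2]=19
10. P1: load  L2  bus=[-]  L2: P0=I P1=M P2=I  mem[L2]=19
11. P2: store L0 := 24  bus=[BusRdX,Flush]  L0: P0=I P1=I P2=M  mem[L0]=27
12. P1: load  L5  bus=[BusRd]  L5: P0=I P1=S P2=I  mem[L5]=20
13. P1: load  L5  bus=[-]  L5: P0=I P1=S P2=I  mem[L5]=20
14. P0: load  L2  bus=[BusRd,Flush]  L2: P0=S P1=S P2=I  mem[L2]=1
15. P1: store L1 := 79  bus=[BusRdX]  L1: P0=I P1=M P2=I  mem[L1]=30
16. P1: load  L1  bus=[-]  L1: P0=I P1=M P2=I  mem[L1]=30
17. P2: load  L2  bus=[BusRd]  L2: P0=S P1=S P2=S  mem[L2]=1
18. P0: store L2 := 26  bus=[BusRdX]  L2: P0=M P1=I P2=I  mem[L2]=1
19. P1: store L2 := 64  bus=[BusRdX,Flush]  L2: P0=I P1=M P2=I  mem[L2]=26
20. P1: store L2 := 55  bus=[-]  L2: P0=I P1=M P2=I  mem[L2]=26
21. P2: store L2 := 58  bus=[BusRdX,Flush]  L2: P0=I P1=I P2=M  mem[L2]=55
22. P1: load  L3  bus=[BusRd,Flush]  L3: P0=I P1=S P2=S  mem[L3]=97
23. P0: store L2 := 67  bus=[BusRdX,Flush]  L2: P0=M P1=I P2=I  mem[L2]=58
24. P0: store L1 := 67  bus=[BusRdX,Flush]  L1: P0=M P1=I P2=I  mem[L1]=79
25. P2: store L3 := 82  bus=[BusRdX]  L3: P0=I P1=I P2=M  mem[L3]=97
26. P2: store L4 := 60  bus=[BusRdX]  L4: P0=I P1=I P2=M  mem[L4]=30
27. P1: load  L2  bus=[BusRd,Flush]  L2: P0=S P1=S P2=I  mem[L2]=67
28. P2: load  L0  bus=[-]  L0: P0=I P1=I P2=M  mem[L0]=27

memory[L2] = 67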